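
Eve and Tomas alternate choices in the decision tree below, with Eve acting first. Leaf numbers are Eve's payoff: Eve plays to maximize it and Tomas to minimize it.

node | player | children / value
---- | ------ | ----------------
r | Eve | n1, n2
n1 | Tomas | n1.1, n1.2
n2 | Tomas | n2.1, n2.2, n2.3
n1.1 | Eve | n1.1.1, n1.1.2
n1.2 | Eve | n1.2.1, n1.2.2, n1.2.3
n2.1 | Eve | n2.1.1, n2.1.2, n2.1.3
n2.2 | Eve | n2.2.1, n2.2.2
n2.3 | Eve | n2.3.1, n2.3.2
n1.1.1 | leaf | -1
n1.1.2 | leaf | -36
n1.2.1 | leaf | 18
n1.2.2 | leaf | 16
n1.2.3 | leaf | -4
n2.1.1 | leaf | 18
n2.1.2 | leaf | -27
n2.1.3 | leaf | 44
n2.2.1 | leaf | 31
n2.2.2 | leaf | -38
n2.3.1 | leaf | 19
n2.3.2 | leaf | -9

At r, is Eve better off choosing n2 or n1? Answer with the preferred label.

n2.1 (Eve): max(18, -27, 44) = 44
n2.2 (Eve): max(31, -38) = 31
n2.3 (Eve): max(19, -9) = 19
n2 (Tomas): min(44, 31, 19) = 19
n1.1 (Eve): max(-1, -36) = -1
n1.2 (Eve): max(18, 16, -4) = 18
n1 (Tomas): min(-1, 18) = -1
Eve prefers the higher value; n2=19, n1=-1. n2 is better since 19 > -1.

n2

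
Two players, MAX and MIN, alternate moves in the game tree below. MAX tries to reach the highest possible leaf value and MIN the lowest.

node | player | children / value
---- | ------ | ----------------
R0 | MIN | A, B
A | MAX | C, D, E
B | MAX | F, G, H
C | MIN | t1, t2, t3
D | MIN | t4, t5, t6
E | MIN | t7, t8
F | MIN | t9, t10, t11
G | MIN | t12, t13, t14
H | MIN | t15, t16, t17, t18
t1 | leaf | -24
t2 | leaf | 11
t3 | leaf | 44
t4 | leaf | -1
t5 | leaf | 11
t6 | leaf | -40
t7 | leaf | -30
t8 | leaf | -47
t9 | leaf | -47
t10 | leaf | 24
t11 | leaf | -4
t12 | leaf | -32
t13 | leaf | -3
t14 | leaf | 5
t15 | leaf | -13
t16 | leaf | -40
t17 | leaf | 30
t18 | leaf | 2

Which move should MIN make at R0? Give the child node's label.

B

C (MIN): min(-24, 11, 44) = -24
D (MIN): min(-1, 11, -40) = -40
E (MIN): min(-30, -47) = -47
A (MAX): max(-24, -40, -47) = -24
F (MIN): min(-47, 24, -4) = -47
G (MIN): min(-32, -3, 5) = -32
H (MIN): min(-13, -40, 30, 2) = -40
B (MAX): max(-47, -32, -40) = -32
R0 (MIN): min(-24, -32) = -32
MIN at R0 wants the lowest of {A=-24, B=-32}, so chooses B.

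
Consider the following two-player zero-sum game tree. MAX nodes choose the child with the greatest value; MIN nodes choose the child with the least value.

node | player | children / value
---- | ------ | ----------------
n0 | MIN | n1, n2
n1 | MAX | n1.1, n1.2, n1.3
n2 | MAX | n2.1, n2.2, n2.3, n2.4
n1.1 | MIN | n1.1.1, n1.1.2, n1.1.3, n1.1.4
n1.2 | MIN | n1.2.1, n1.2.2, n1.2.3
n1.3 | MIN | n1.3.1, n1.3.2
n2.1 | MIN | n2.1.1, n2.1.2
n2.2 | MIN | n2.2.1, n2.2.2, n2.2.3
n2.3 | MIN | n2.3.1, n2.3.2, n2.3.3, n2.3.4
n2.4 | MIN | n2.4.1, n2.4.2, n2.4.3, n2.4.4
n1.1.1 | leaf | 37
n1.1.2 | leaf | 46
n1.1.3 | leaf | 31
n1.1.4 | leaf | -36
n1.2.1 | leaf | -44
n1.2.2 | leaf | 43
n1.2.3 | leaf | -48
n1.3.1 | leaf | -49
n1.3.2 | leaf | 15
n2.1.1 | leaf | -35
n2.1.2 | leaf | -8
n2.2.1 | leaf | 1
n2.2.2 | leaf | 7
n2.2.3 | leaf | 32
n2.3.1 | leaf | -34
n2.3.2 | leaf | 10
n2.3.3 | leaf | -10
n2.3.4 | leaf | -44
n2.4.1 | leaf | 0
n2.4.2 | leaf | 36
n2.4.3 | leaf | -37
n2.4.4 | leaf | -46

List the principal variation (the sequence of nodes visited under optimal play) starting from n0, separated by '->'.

n0 -> n1 -> n1.1 -> n1.1.4

n1.1 (MIN): min(37, 46, 31, -36) = -36
n1.2 (MIN): min(-44, 43, -48) = -48
n1.3 (MIN): min(-49, 15) = -49
n1 (MAX): max(-36, -48, -49) = -36
n2.1 (MIN): min(-35, -8) = -35
n2.2 (MIN): min(1, 7, 32) = 1
n2.3 (MIN): min(-34, 10, -10, -44) = -44
n2.4 (MIN): min(0, 36, -37, -46) = -46
n2 (MAX): max(-35, 1, -44, -46) = 1
n0 (MIN): min(-36, 1) = -36
At n0, MIN picks n1 (lowest: -36).
At n1, MAX picks n1.1 (highest: -36).
At n1.1, MIN picks n1.1.4 (lowest: -36).
Terminal value -36.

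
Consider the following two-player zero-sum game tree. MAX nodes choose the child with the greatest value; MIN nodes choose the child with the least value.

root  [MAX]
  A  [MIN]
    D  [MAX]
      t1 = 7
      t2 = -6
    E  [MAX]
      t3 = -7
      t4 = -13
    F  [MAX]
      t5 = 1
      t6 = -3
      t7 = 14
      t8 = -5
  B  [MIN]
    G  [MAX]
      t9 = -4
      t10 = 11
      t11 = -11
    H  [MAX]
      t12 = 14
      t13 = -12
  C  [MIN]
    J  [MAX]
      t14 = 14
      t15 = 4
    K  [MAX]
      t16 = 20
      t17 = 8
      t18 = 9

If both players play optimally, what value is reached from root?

14

D (MAX): max(7, -6) = 7
E (MAX): max(-7, -13) = -7
F (MAX): max(1, -3, 14, -5) = 14
A (MIN): min(7, -7, 14) = -7
G (MAX): max(-4, 11, -11) = 11
H (MAX): max(14, -12) = 14
B (MIN): min(11, 14) = 11
J (MAX): max(14, 4) = 14
K (MAX): max(20, 8, 9) = 20
C (MIN): min(14, 20) = 14
root (MAX): max(-7, 11, 14) = 14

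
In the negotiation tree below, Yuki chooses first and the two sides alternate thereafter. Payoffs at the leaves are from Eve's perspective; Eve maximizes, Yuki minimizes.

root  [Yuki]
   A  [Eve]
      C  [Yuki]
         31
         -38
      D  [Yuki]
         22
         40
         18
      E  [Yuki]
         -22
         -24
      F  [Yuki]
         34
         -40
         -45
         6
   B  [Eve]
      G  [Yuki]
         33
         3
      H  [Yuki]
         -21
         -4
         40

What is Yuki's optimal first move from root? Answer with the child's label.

B

C (Yuki): min(31, -38) = -38
D (Yuki): min(22, 40, 18) = 18
E (Yuki): min(-22, -24) = -24
F (Yuki): min(34, -40, -45, 6) = -45
A (Eve): max(-38, 18, -24, -45) = 18
G (Yuki): min(33, 3) = 3
H (Yuki): min(-21, -4, 40) = -21
B (Eve): max(3, -21) = 3
root (Yuki): min(18, 3) = 3
Yuki at root wants the lowest of {A=18, B=3}, so chooses B.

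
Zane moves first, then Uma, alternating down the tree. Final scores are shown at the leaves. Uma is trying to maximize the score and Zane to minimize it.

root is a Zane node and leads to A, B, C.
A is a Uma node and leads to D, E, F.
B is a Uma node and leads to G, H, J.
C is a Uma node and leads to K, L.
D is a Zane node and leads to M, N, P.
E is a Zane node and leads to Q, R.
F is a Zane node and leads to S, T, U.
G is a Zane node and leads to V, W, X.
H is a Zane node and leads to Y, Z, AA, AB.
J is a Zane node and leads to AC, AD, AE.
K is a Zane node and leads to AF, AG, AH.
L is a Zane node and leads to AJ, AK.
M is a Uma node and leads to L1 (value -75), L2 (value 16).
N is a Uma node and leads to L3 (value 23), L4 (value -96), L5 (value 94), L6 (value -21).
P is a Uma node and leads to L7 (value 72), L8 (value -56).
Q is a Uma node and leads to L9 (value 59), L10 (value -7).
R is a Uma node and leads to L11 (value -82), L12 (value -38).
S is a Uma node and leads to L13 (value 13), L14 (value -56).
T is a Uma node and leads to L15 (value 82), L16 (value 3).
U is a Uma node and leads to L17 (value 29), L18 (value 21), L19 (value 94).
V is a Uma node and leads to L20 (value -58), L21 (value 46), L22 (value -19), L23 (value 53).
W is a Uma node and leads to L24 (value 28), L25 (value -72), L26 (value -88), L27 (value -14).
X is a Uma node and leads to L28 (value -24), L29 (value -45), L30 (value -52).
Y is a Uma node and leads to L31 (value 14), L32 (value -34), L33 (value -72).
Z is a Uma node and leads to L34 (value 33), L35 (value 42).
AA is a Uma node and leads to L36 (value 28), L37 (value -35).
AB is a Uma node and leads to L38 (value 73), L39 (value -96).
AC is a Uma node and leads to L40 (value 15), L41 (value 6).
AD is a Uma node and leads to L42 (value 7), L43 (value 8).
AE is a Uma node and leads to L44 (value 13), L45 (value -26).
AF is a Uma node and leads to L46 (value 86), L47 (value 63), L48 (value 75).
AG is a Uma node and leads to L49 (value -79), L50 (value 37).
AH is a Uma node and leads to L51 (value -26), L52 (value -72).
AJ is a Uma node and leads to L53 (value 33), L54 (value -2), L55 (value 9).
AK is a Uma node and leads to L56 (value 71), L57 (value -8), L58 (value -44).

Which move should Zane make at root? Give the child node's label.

M (Uma): max(-75, 16) = 16
N (Uma): max(23, -96, 94, -21) = 94
P (Uma): max(72, -56) = 72
D (Zane): min(16, 94, 72) = 16
Q (Uma): max(59, -7) = 59
R (Uma): max(-82, -38) = -38
E (Zane): min(59, -38) = -38
S (Uma): max(13, -56) = 13
T (Uma): max(82, 3) = 82
U (Uma): max(29, 21, 94) = 94
F (Zane): min(13, 82, 94) = 13
A (Uma): max(16, -38, 13) = 16
V (Uma): max(-58, 46, -19, 53) = 53
W (Uma): max(28, -72, -88, -14) = 28
X (Uma): max(-24, -45, -52) = -24
G (Zane): min(53, 28, -24) = -24
Y (Uma): max(14, -34, -72) = 14
Z (Uma): max(33, 42) = 42
AA (Uma): max(28, -35) = 28
AB (Uma): max(73, -96) = 73
H (Zane): min(14, 42, 28, 73) = 14
AC (Uma): max(15, 6) = 15
AD (Uma): max(7, 8) = 8
AE (Uma): max(13, -26) = 13
J (Zane): min(15, 8, 13) = 8
B (Uma): max(-24, 14, 8) = 14
AF (Uma): max(86, 63, 75) = 86
AG (Uma): max(-79, 37) = 37
AH (Uma): max(-26, -72) = -26
K (Zane): min(86, 37, -26) = -26
AJ (Uma): max(33, -2, 9) = 33
AK (Uma): max(71, -8, -44) = 71
L (Zane): min(33, 71) = 33
C (Uma): max(-26, 33) = 33
root (Zane): min(16, 14, 33) = 14
Zane at root wants the lowest of {A=16, B=14, C=33}, so chooses B.

B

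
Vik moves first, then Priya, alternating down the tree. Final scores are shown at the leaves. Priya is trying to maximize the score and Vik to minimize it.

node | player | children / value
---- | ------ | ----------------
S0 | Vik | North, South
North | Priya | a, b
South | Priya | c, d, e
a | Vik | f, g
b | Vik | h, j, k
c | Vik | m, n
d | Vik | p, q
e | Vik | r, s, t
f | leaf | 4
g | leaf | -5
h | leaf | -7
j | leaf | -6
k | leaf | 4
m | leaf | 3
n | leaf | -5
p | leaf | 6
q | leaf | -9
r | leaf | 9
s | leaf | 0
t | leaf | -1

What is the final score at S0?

-5

a (Vik): min(4, -5) = -5
b (Vik): min(-7, -6, 4) = -7
North (Priya): max(-5, -7) = -5
c (Vik): min(3, -5) = -5
d (Vik): min(6, -9) = -9
e (Vik): min(9, 0, -1) = -1
South (Priya): max(-5, -9, -1) = -1
S0 (Vik): min(-5, -1) = -5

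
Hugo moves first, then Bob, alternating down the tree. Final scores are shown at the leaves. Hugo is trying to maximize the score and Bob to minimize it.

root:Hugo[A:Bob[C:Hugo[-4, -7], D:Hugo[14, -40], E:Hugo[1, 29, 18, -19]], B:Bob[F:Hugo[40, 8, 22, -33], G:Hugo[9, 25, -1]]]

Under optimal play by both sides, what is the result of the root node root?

25

C (Hugo): max(-4, -7) = -4
D (Hugo): max(14, -40) = 14
E (Hugo): max(1, 29, 18, -19) = 29
A (Bob): min(-4, 14, 29) = -4
F (Hugo): max(40, 8, 22, -33) = 40
G (Hugo): max(9, 25, -1) = 25
B (Bob): min(40, 25) = 25
root (Hugo): max(-4, 25) = 25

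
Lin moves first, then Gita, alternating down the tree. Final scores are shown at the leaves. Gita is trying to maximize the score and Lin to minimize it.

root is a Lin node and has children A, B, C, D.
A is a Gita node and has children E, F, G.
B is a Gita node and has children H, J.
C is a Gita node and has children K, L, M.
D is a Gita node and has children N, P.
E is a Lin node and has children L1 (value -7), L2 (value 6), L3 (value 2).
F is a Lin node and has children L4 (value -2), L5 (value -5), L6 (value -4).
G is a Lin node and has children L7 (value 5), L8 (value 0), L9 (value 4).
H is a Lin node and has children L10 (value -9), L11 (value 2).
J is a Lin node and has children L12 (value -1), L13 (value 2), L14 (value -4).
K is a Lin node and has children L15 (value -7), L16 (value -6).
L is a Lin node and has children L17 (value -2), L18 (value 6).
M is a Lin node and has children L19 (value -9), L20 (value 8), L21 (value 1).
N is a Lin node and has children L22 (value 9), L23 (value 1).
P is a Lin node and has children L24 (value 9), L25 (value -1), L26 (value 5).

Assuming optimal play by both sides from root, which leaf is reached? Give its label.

E (Lin): min(-7, 6, 2) = -7
F (Lin): min(-2, -5, -4) = -5
G (Lin): min(5, 0, 4) = 0
A (Gita): max(-7, -5, 0) = 0
H (Lin): min(-9, 2) = -9
J (Lin): min(-1, 2, -4) = -4
B (Gita): max(-9, -4) = -4
K (Lin): min(-7, -6) = -7
L (Lin): min(-2, 6) = -2
M (Lin): min(-9, 8, 1) = -9
C (Gita): max(-7, -2, -9) = -2
N (Lin): min(9, 1) = 1
P (Lin): min(9, -1, 5) = -1
D (Gita): max(1, -1) = 1
root (Lin): min(0, -4, -2, 1) = -4
At root, Lin picks B (lowest: -4).
At B, Gita picks J (highest: -4).
At J, Lin picks L14 (lowest: -4).
Terminal value -4.

L14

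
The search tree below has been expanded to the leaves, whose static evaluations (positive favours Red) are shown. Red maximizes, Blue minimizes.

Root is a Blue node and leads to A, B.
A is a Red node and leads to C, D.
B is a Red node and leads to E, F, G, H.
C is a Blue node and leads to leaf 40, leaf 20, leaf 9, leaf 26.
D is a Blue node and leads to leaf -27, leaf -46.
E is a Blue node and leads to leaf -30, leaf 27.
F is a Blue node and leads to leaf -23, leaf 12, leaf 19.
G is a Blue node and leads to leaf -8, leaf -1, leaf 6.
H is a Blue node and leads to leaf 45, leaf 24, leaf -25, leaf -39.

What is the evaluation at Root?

-8

C (Blue): min(40, 20, 9, 26) = 9
D (Blue): min(-27, -46) = -46
A (Red): max(9, -46) = 9
E (Blue): min(-30, 27) = -30
F (Blue): min(-23, 12, 19) = -23
G (Blue): min(-8, -1, 6) = -8
H (Blue): min(45, 24, -25, -39) = -39
B (Red): max(-30, -23, -8, -39) = -8
Root (Blue): min(9, -8) = -8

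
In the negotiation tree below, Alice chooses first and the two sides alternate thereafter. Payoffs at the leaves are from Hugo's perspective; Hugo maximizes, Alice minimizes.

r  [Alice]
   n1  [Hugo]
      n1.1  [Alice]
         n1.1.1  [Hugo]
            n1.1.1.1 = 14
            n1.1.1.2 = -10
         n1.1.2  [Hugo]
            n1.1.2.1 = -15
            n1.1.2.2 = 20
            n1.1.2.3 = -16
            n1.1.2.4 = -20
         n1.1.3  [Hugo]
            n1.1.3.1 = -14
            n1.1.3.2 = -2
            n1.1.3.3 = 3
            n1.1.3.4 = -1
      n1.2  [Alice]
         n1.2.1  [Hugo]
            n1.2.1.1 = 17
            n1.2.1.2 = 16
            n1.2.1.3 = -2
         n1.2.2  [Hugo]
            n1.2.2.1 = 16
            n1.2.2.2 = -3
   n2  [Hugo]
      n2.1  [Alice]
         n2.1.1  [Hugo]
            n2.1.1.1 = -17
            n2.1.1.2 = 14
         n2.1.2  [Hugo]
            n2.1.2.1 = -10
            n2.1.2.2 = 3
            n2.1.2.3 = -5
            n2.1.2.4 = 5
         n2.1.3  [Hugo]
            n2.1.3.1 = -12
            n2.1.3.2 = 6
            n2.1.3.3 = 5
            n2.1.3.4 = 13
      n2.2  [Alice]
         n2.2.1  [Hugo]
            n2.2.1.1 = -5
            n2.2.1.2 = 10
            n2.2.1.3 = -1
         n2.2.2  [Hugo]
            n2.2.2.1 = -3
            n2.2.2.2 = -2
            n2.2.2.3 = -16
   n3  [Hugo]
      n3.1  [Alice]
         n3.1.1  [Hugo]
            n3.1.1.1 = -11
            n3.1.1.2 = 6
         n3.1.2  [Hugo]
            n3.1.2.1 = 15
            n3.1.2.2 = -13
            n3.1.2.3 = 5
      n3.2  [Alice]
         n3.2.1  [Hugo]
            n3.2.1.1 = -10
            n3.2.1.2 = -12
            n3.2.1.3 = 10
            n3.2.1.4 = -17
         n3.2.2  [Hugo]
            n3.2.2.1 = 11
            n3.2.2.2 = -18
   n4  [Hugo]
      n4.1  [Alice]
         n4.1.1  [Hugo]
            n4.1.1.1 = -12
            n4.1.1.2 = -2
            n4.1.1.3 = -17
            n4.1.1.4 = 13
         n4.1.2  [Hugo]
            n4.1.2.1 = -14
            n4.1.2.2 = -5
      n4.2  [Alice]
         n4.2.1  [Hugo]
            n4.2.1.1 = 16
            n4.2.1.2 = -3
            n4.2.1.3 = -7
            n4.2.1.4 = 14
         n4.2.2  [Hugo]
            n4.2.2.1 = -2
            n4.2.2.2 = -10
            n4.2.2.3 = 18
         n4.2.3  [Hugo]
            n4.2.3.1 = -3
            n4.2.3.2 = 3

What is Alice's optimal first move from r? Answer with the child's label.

n4

n1.1.1 (Hugo): max(14, -10) = 14
n1.1.2 (Hugo): max(-15, 20, -16, -20) = 20
n1.1.3 (Hugo): max(-14, -2, 3, -1) = 3
n1.1 (Alice): min(14, 20, 3) = 3
n1.2.1 (Hugo): max(17, 16, -2) = 17
n1.2.2 (Hugo): max(16, -3) = 16
n1.2 (Alice): min(17, 16) = 16
n1 (Hugo): max(3, 16) = 16
n2.1.1 (Hugo): max(-17, 14) = 14
n2.1.2 (Hugo): max(-10, 3, -5, 5) = 5
n2.1.3 (Hugo): max(-12, 6, 5, 13) = 13
n2.1 (Alice): min(14, 5, 13) = 5
n2.2.1 (Hugo): max(-5, 10, -1) = 10
n2.2.2 (Hugo): max(-3, -2, -16) = -2
n2.2 (Alice): min(10, -2) = -2
n2 (Hugo): max(5, -2) = 5
n3.1.1 (Hugo): max(-11, 6) = 6
n3.1.2 (Hugo): max(15, -13, 5) = 15
n3.1 (Alice): min(6, 15) = 6
n3.2.1 (Hugo): max(-10, -12, 10, -17) = 10
n3.2.2 (Hugo): max(11, -18) = 11
n3.2 (Alice): min(10, 11) = 10
n3 (Hugo): max(6, 10) = 10
n4.1.1 (Hugo): max(-12, -2, -17, 13) = 13
n4.1.2 (Hugo): max(-14, -5) = -5
n4.1 (Alice): min(13, -5) = -5
n4.2.1 (Hugo): max(16, -3, -7, 14) = 16
n4.2.2 (Hugo): max(-2, -10, 18) = 18
n4.2.3 (Hugo): max(-3, 3) = 3
n4.2 (Alice): min(16, 18, 3) = 3
n4 (Hugo): max(-5, 3) = 3
r (Alice): min(16, 5, 10, 3) = 3
Alice at r wants the lowest of {n1=16, n2=5, n3=10, n4=3}, so chooses n4.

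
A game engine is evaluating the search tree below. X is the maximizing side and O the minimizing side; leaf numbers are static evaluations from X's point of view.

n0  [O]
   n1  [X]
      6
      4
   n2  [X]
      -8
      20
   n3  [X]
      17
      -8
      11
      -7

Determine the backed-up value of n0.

n1 (X): max(6, 4) = 6
n2 (X): max(-8, 20) = 20
n3 (X): max(17, -8, 11, -7) = 17
n0 (O): min(6, 20, 17) = 6

6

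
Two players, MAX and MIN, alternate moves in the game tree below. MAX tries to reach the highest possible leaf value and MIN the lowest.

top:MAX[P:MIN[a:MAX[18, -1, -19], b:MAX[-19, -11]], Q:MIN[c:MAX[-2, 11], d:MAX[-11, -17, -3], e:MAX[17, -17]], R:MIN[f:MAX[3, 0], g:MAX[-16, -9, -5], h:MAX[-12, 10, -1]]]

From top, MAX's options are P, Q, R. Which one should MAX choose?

Q

a (MAX): max(18, -1, -19) = 18
b (MAX): max(-19, -11) = -11
P (MIN): min(18, -11) = -11
c (MAX): max(-2, 11) = 11
d (MAX): max(-11, -17, -3) = -3
e (MAX): max(17, -17) = 17
Q (MIN): min(11, -3, 17) = -3
f (MAX): max(3, 0) = 3
g (MAX): max(-16, -9, -5) = -5
h (MAX): max(-12, 10, -1) = 10
R (MIN): min(3, -5, 10) = -5
top (MAX): max(-11, -3, -5) = -3
MAX at top wants the highest of {P=-11, Q=-3, R=-5}, so chooses Q.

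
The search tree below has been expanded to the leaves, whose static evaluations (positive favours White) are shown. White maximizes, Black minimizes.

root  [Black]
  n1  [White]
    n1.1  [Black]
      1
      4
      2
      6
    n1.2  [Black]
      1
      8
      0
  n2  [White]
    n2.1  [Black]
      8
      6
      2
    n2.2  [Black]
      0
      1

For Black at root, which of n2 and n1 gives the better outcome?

n1

n2.1 (Black): min(8, 6, 2) = 2
n2.2 (Black): min(0, 1) = 0
n2 (White): max(2, 0) = 2
n1.1 (Black): min(1, 4, 2, 6) = 1
n1.2 (Black): min(1, 8, 0) = 0
n1 (White): max(1, 0) = 1
Black prefers the lower value; n2=2, n1=1. n1 is better since 1 < 2.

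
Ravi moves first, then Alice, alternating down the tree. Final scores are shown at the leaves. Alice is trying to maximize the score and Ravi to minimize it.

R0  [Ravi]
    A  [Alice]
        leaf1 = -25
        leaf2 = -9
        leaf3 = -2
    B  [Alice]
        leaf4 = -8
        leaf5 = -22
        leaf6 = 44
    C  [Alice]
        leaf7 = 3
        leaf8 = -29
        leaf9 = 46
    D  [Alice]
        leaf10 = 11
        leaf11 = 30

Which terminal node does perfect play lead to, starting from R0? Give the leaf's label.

leaf3

A (Alice): max(-25, -9, -2) = -2
B (Alice): max(-8, -22, 44) = 44
C (Alice): max(3, -29, 46) = 46
D (Alice): max(11, 30) = 30
R0 (Ravi): min(-2, 44, 46, 30) = -2
At R0, Ravi picks A (lowest: -2).
At A, Alice picks leaf3 (highest: -2).
Terminal value -2.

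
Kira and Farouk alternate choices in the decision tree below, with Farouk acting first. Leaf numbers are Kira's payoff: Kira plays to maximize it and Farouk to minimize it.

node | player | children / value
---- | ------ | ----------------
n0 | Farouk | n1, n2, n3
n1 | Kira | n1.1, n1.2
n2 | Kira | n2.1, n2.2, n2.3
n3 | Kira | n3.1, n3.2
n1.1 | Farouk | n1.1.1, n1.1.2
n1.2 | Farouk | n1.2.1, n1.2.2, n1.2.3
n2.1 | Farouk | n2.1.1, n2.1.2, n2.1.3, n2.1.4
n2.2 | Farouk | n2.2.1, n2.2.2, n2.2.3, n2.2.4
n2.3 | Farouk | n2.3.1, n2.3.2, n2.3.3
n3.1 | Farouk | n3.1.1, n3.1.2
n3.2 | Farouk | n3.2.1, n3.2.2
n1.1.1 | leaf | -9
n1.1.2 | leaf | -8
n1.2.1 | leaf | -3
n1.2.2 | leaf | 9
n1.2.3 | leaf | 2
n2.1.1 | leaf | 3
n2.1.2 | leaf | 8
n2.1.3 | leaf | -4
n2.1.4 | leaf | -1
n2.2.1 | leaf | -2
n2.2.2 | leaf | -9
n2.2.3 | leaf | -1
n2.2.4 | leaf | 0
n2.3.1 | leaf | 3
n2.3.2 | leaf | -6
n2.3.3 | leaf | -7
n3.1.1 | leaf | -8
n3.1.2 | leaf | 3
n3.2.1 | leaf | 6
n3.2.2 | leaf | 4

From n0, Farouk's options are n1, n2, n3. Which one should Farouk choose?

n2

n1.1 (Farouk): min(-9, -8) = -9
n1.2 (Farouk): min(-3, 9, 2) = -3
n1 (Kira): max(-9, -3) = -3
n2.1 (Farouk): min(3, 8, -4, -1) = -4
n2.2 (Farouk): min(-2, -9, -1, 0) = -9
n2.3 (Farouk): min(3, -6, -7) = -7
n2 (Kira): max(-4, -9, -7) = -4
n3.1 (Farouk): min(-8, 3) = -8
n3.2 (Farouk): min(6, 4) = 4
n3 (Kira): max(-8, 4) = 4
n0 (Farouk): min(-3, -4, 4) = -4
Farouk at n0 wants the lowest of {n1=-3, n2=-4, n3=4}, so chooses n2.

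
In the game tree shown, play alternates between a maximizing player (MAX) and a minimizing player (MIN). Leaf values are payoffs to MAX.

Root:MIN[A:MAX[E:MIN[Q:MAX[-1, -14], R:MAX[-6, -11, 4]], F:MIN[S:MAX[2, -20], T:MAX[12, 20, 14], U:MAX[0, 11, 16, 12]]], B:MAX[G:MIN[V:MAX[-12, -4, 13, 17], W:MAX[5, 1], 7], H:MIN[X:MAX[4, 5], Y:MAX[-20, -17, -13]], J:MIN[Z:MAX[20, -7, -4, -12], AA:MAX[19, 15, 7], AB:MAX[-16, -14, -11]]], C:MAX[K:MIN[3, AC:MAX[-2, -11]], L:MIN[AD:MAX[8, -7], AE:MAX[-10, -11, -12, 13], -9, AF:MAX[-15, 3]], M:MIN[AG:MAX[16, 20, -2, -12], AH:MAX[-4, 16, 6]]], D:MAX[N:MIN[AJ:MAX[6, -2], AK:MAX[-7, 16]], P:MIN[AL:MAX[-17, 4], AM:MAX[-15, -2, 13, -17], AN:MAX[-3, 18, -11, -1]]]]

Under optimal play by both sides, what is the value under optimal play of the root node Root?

Q (MAX): max(-1, -14) = -1
R (MAX): max(-6, -11, 4) = 4
E (MIN): min(-1, 4) = -1
S (MAX): max(2, -20) = 2
T (MAX): max(12, 20, 14) = 20
U (MAX): max(0, 11, 16, 12) = 16
F (MIN): min(2, 20, 16) = 2
A (MAX): max(-1, 2) = 2
V (MAX): max(-12, -4, 13, 17) = 17
W (MAX): max(5, 1) = 5
G (MIN): min(17, 5, 7) = 5
X (MAX): max(4, 5) = 5
Y (MAX): max(-20, -17, -13) = -13
H (MIN): min(5, -13) = -13
Z (MAX): max(20, -7, -4, -12) = 20
AA (MAX): max(19, 15, 7) = 19
AB (MAX): max(-16, -14, -11) = -11
J (MIN): min(20, 19, -11) = -11
B (MAX): max(5, -13, -11) = 5
AC (MAX): max(-2, -11) = -2
K (MIN): min(3, -2) = -2
AD (MAX): max(8, -7) = 8
AE (MAX): max(-10, -11, -12, 13) = 13
AF (MAX): max(-15, 3) = 3
L (MIN): min(8, 13, -9, 3) = -9
AG (MAX): max(16, 20, -2, -12) = 20
AH (MAX): max(-4, 16, 6) = 16
M (MIN): min(20, 16) = 16
C (MAX): max(-2, -9, 16) = 16
AJ (MAX): max(6, -2) = 6
AK (MAX): max(-7, 16) = 16
N (MIN): min(6, 16) = 6
AL (MAX): max(-17, 4) = 4
AM (MAX): max(-15, -2, 13, -17) = 13
AN (MAX): max(-3, 18, -11, -1) = 18
P (MIN): min(4, 13, 18) = 4
D (MAX): max(6, 4) = 6
Root (MIN): min(2, 5, 16, 6) = 2

2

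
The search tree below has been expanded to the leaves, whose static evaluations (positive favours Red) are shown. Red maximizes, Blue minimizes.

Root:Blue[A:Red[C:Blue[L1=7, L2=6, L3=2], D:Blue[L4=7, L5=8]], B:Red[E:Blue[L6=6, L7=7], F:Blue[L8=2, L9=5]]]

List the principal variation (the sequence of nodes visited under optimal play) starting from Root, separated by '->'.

C (Blue): min(7, 6, 2) = 2
D (Blue): min(7, 8) = 7
A (Red): max(2, 7) = 7
E (Blue): min(6, 7) = 6
F (Blue): min(2, 5) = 2
B (Red): max(6, 2) = 6
Root (Blue): min(7, 6) = 6
At Root, Blue picks B (lowest: 6).
At B, Red picks E (highest: 6).
At E, Blue picks L6 (lowest: 6).
Terminal value 6.

Root -> B -> E -> L6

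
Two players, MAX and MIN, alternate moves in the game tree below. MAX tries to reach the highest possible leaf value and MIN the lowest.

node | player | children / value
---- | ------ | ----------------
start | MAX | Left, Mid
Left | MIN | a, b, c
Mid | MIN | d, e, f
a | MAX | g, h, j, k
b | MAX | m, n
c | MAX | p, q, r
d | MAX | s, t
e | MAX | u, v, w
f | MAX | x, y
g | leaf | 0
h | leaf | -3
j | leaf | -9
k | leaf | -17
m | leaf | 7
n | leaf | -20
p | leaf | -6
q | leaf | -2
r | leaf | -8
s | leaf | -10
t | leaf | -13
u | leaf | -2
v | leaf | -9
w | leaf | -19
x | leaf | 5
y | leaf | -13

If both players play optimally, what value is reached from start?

a (MAX): max(0, -3, -9, -17) = 0
b (MAX): max(7, -20) = 7
c (MAX): max(-6, -2, -8) = -2
Left (MIN): min(0, 7, -2) = -2
d (MAX): max(-10, -13) = -10
e (MAX): max(-2, -9, -19) = -2
f (MAX): max(5, -13) = 5
Mid (MIN): min(-10, -2, 5) = -10
start (MAX): max(-2, -10) = -2

-2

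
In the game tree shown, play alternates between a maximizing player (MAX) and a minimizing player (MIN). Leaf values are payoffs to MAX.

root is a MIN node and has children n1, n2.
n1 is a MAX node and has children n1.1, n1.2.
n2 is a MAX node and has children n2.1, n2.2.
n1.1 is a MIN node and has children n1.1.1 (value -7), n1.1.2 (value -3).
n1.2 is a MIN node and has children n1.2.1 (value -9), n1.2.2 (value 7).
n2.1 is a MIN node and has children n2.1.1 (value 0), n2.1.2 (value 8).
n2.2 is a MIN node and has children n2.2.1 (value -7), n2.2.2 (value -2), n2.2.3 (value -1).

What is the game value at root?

n1.1 (MIN): min(-7, -3) = -7
n1.2 (MIN): min(-9, 7) = -9
n1 (MAX): max(-7, -9) = -7
n2.1 (MIN): min(0, 8) = 0
n2.2 (MIN): min(-7, -2, -1) = -7
n2 (MAX): max(0, -7) = 0
root (MIN): min(-7, 0) = -7

-7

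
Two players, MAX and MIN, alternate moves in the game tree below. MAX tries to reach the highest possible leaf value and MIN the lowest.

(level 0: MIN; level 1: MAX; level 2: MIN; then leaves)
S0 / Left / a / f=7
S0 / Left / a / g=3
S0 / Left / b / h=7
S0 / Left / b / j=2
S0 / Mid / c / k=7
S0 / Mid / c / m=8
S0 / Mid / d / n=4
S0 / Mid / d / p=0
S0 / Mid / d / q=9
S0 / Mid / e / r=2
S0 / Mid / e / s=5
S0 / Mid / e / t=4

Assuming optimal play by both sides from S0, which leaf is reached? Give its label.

a (MIN): min(7, 3) = 3
b (MIN): min(7, 2) = 2
Left (MAX): max(3, 2) = 3
c (MIN): min(7, 8) = 7
d (MIN): min(4, 0, 9) = 0
e (MIN): min(2, 5, 4) = 2
Mid (MAX): max(7, 0, 2) = 7
S0 (MIN): min(3, 7) = 3
At S0, MIN picks Left (lowest: 3).
At Left, MAX picks a (highest: 3).
At a, MIN picks g (lowest: 3).
Terminal value 3.

g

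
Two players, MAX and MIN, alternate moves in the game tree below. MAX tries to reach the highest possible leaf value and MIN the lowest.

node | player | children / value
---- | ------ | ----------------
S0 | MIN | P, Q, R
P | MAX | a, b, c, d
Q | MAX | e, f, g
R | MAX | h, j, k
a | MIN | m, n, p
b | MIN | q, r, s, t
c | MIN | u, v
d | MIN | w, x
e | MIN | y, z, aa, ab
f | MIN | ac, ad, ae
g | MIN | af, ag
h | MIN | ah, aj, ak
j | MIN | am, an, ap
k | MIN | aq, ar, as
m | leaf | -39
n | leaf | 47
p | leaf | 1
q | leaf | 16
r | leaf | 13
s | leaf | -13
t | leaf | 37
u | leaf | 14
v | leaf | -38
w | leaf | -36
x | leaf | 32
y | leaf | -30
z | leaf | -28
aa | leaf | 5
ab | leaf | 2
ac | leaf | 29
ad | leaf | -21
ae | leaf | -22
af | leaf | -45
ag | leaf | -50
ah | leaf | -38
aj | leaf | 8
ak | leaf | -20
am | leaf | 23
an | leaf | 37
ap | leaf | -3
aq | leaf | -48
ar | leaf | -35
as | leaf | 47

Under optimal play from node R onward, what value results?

h (MIN): min(-38, 8, -20) = -38
j (MIN): min(23, 37, -3) = -3
k (MIN): min(-48, -35, 47) = -48
R (MAX): max(-38, -3, -48) = -3

-3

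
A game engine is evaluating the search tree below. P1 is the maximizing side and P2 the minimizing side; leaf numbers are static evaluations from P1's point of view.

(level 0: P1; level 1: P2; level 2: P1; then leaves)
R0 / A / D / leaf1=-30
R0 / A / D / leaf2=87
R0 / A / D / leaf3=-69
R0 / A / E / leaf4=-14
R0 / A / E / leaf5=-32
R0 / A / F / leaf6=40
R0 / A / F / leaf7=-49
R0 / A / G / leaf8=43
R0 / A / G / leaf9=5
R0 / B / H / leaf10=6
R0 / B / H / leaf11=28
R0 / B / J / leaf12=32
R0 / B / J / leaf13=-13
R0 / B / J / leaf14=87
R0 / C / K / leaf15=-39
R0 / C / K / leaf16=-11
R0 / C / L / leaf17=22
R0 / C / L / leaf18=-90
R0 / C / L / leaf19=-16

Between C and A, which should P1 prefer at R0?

K (P1): max(-39, -11) = -11
L (P1): max(22, -90, -16) = 22
C (P2): min(-11, 22) = -11
D (P1): max(-30, 87, -69) = 87
E (P1): max(-14, -32) = -14
F (P1): max(40, -49) = 40
G (P1): max(43, 5) = 43
A (P2): min(87, -14, 40, 43) = -14
P1 prefers the higher value; C=-11, A=-14. C is better since -11 > -14.

C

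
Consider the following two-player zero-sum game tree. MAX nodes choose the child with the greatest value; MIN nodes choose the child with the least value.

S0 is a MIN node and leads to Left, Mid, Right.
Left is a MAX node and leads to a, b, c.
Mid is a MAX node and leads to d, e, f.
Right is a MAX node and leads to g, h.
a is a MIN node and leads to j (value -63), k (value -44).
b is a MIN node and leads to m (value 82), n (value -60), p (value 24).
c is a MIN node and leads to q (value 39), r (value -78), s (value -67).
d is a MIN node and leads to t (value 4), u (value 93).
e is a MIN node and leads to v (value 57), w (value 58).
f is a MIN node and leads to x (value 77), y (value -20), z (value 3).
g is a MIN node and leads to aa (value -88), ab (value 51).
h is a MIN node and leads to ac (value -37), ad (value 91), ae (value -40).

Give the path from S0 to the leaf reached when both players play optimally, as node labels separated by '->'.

S0 -> Left -> b -> n

a (MIN): min(-63, -44) = -63
b (MIN): min(82, -60, 24) = -60
c (MIN): min(39, -78, -67) = -78
Left (MAX): max(-63, -60, -78) = -60
d (MIN): min(4, 93) = 4
e (MIN): min(57, 58) = 57
f (MIN): min(77, -20, 3) = -20
Mid (MAX): max(4, 57, -20) = 57
g (MIN): min(-88, 51) = -88
h (MIN): min(-37, 91, -40) = -40
Right (MAX): max(-88, -40) = -40
S0 (MIN): min(-60, 57, -40) = -60
At S0, MIN picks Left (lowest: -60).
At Left, MAX picks b (highest: -60).
At b, MIN picks n (lowest: -60).
Terminal value -60.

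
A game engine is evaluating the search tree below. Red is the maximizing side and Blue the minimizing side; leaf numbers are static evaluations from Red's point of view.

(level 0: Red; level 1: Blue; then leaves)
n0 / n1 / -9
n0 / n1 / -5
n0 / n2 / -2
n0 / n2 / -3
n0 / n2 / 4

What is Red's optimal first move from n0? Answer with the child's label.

n2

n1 (Blue): min(-9, -5) = -9
n2 (Blue): min(-2, -3, 4) = -3
n0 (Red): max(-9, -3) = -3
Red at n0 wants the highest of {n1=-9, n2=-3}, so chooses n2.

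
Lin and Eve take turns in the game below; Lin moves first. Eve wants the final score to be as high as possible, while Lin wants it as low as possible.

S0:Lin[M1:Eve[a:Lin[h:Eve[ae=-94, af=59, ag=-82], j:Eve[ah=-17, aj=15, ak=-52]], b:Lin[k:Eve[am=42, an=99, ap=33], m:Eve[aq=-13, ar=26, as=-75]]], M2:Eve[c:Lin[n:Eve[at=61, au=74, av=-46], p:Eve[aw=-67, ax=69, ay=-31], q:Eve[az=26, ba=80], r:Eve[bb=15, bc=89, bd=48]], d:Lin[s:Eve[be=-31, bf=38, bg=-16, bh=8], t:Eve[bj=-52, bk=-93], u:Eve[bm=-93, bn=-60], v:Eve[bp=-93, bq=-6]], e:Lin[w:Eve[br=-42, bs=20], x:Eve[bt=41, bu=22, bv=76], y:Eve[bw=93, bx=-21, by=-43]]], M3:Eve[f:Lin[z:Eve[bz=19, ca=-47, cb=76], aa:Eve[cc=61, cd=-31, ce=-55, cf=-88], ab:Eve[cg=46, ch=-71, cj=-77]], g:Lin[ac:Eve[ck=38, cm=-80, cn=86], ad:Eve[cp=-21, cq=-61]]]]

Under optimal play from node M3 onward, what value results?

z (Eve): max(19, -47, 76) = 76
aa (Eve): max(61, -31, -55, -88) = 61
ab (Eve): max(46, -71, -77) = 46
f (Lin): min(76, 61, 46) = 46
ac (Eve): max(38, -80, 86) = 86
ad (Eve): max(-21, -61) = -21
g (Lin): min(86, -21) = -21
M3 (Eve): max(46, -21) = 46

46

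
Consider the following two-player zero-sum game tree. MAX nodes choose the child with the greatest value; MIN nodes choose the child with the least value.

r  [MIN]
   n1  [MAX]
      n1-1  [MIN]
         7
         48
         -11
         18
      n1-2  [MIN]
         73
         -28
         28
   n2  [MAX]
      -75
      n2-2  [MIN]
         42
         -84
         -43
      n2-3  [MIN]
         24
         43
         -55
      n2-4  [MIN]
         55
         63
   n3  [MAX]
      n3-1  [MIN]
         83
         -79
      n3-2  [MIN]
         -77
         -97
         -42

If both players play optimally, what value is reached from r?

-79

n1-1 (MIN): min(7, 48, -11, 18) = -11
n1-2 (MIN): min(73, -28, 28) = -28
n1 (MAX): max(-11, -28) = -11
n2-2 (MIN): min(42, -84, -43) = -84
n2-3 (MIN): min(24, 43, -55) = -55
n2-4 (MIN): min(55, 63) = 55
n2 (MAX): max(-75, -84, -55, 55) = 55
n3-1 (MIN): min(83, -79) = -79
n3-2 (MIN): min(-77, -97, -42) = -97
n3 (MAX): max(-79, -97) = -79
r (MIN): min(-11, 55, -79) = -79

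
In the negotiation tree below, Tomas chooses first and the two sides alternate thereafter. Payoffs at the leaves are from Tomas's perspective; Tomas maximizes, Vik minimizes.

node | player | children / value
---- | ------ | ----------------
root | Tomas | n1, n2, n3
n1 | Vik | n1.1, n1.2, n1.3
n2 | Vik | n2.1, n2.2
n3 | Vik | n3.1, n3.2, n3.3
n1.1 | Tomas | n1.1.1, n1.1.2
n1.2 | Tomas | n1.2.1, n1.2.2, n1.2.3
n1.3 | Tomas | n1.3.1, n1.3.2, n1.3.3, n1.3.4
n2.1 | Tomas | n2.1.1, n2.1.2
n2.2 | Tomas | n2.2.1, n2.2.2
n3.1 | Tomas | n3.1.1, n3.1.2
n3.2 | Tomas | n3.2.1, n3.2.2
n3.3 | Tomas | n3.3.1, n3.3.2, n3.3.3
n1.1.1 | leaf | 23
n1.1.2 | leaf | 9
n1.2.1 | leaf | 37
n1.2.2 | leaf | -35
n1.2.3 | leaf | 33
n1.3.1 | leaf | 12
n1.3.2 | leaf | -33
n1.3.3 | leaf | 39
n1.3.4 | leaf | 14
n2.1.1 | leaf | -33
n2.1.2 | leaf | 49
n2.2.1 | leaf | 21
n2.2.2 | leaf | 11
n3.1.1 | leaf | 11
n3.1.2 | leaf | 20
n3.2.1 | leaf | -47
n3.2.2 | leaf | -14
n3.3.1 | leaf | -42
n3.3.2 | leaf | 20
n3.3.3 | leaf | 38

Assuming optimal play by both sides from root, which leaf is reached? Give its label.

n1.1 (Tomas): max(23, 9) = 23
n1.2 (Tomas): max(37, -35, 33) = 37
n1.3 (Tomas): max(12, -33, 39, 14) = 39
n1 (Vik): min(23, 37, 39) = 23
n2.1 (Tomas): max(-33, 49) = 49
n2.2 (Tomas): max(21, 11) = 21
n2 (Vik): min(49, 21) = 21
n3.1 (Tomas): max(11, 20) = 20
n3.2 (Tomas): max(-47, -14) = -14
n3.3 (Tomas): max(-42, 20, 38) = 38
n3 (Vik): min(20, -14, 38) = -14
root (Tomas): max(23, 21, -14) = 23
At root, Tomas picks n1 (highest: 23).
At n1, Vik picks n1.1 (lowest: 23).
At n1.1, Tomas picks n1.1.1 (highest: 23).
Terminal value 23.

n1.1.1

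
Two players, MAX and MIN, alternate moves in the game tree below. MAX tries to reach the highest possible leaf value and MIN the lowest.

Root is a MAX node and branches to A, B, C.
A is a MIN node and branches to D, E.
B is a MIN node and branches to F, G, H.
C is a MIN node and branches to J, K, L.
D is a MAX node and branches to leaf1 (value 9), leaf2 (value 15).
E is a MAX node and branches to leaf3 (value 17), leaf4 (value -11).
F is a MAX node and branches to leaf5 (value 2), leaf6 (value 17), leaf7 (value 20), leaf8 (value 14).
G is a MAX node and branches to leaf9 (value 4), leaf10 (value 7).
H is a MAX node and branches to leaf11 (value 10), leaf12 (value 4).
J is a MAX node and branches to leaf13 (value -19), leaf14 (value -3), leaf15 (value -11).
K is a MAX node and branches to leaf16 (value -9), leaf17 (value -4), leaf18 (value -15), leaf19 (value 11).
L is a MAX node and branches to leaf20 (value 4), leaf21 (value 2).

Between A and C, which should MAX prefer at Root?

D (MAX): max(9, 15) = 15
E (MAX): max(17, -11) = 17
A (MIN): min(15, 17) = 15
J (MAX): max(-19, -3, -11) = -3
K (MAX): max(-9, -4, -15, 11) = 11
L (MAX): max(4, 2) = 4
C (MIN): min(-3, 11, 4) = -3
MAX prefers the higher value; A=15, C=-3. A is better since 15 > -3.

A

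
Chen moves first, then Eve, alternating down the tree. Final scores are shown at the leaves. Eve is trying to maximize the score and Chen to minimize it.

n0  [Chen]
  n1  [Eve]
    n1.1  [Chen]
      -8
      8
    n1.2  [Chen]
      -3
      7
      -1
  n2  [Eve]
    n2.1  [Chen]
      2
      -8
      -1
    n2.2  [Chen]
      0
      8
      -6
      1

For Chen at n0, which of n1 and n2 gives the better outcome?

n2

n1.1 (Chen): min(-8, 8) = -8
n1.2 (Chen): min(-3, 7, -1) = -3
n1 (Eve): max(-8, -3) = -3
n2.1 (Chen): min(2, -8, -1) = -8
n2.2 (Chen): min(0, 8, -6, 1) = -6
n2 (Eve): max(-8, -6) = -6
Chen prefers the lower value; n1=-3, n2=-6. n2 is better since -6 < -3.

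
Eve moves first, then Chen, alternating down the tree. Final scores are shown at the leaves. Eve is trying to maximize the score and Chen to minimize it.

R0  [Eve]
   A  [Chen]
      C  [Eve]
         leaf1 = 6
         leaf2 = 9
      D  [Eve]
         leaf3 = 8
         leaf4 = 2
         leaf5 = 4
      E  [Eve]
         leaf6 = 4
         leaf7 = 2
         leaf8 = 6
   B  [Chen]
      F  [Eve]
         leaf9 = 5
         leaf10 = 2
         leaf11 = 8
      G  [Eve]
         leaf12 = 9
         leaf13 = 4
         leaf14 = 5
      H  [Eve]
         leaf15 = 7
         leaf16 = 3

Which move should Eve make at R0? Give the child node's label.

B

C (Eve): max(6, 9) = 9
D (Eve): max(8, 2, 4) = 8
E (Eve): max(4, 2, 6) = 6
A (Chen): min(9, 8, 6) = 6
F (Eve): max(5, 2, 8) = 8
G (Eve): max(9, 4, 5) = 9
H (Eve): max(7, 3) = 7
B (Chen): min(8, 9, 7) = 7
R0 (Eve): max(6, 7) = 7
Eve at R0 wants the highest of {A=6, B=7}, so chooses B.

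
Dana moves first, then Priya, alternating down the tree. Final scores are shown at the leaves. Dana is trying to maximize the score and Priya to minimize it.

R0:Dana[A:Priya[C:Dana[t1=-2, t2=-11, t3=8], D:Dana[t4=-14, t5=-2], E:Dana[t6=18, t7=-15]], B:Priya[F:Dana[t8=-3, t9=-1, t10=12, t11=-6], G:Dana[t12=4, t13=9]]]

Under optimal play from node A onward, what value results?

C (Dana): max(-2, -11, 8) = 8
D (Dana): max(-14, -2) = -2
E (Dana): max(18, -15) = 18
A (Priya): min(8, -2, 18) = -2

-2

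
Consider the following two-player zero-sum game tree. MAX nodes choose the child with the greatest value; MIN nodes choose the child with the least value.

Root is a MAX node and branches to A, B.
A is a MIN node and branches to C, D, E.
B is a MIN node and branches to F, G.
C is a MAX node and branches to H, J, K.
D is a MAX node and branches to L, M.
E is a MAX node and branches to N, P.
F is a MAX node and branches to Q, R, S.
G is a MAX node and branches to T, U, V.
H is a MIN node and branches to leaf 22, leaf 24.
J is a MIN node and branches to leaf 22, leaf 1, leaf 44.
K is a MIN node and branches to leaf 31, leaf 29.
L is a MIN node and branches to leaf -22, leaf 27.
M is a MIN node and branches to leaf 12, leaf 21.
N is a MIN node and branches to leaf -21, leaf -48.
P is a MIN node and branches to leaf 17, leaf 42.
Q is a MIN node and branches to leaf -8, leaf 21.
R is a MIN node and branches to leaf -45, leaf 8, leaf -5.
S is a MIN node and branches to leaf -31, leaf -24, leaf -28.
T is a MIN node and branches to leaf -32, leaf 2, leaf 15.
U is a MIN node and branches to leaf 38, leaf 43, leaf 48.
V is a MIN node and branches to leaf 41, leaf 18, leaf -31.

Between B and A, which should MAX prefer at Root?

Q (MIN): min(-8, 21) = -8
R (MIN): min(-45, 8, -5) = -45
S (MIN): min(-31, -24, -28) = -31
F (MAX): max(-8, -45, -31) = -8
T (MIN): min(-32, 2, 15) = -32
U (MIN): min(38, 43, 48) = 38
V (MIN): min(41, 18, -31) = -31
G (MAX): max(-32, 38, -31) = 38
B (MIN): min(-8, 38) = -8
H (MIN): min(22, 24) = 22
J (MIN): min(22, 1, 44) = 1
K (MIN): min(31, 29) = 29
C (MAX): max(22, 1, 29) = 29
L (MIN): min(-22, 27) = -22
M (MIN): min(12, 21) = 12
D (MAX): max(-22, 12) = 12
N (MIN): min(-21, -48) = -48
P (MIN): min(17, 42) = 17
E (MAX): max(-48, 17) = 17
A (MIN): min(29, 12, 17) = 12
MAX prefers the higher value; B=-8, A=12. A is better since 12 > -8.

A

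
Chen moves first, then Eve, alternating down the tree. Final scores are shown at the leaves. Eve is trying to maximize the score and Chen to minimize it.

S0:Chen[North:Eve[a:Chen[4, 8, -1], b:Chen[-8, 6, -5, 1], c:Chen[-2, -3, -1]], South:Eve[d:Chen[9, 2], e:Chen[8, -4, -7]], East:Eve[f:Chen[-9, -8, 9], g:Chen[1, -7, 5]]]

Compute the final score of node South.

d (Chen): min(9, 2) = 2
e (Chen): min(8, -4, -7) = -7
South (Eve): max(2, -7) = 2

2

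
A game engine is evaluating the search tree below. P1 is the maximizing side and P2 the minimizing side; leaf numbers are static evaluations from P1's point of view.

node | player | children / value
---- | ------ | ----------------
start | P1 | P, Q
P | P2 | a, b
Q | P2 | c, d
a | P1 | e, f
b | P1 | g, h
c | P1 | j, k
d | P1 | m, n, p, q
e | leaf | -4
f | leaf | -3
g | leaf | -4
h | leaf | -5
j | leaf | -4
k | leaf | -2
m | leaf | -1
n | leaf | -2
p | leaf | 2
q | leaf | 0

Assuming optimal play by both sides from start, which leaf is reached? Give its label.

a (P1): max(-4, -3) = -3
b (P1): max(-4, -5) = -4
P (P2): min(-3, -4) = -4
c (P1): max(-4, -2) = -2
d (P1): max(-1, -2, 2, 0) = 2
Q (P2): min(-2, 2) = -2
start (P1): max(-4, -2) = -2
At start, P1 picks Q (highest: -2).
At Q, P2 picks c (lowest: -2).
At c, P1 picks k (highest: -2).
Terminal value -2.

k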